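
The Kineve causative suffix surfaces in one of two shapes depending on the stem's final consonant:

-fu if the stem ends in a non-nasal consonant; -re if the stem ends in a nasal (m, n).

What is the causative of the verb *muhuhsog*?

muhuhsogfu

*muhuhsog*: final consonant = /g/, non-nasal → -fu → *muhuhsogfu*.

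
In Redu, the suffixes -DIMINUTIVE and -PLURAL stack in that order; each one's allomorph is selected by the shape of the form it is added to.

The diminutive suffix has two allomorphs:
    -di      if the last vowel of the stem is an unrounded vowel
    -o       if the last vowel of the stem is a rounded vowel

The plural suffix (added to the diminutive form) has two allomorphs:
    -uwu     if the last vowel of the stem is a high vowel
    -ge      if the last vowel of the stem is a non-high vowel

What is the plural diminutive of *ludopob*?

*ludopob*: last vowel = /o/, a rounded vowel → -o → *ludopobo*.
Since the last vowel of the diminutive form *ludopobo* is /o/ (a non-high vowel), it takes -ge, giving *ludopoboge*.

ludopoboge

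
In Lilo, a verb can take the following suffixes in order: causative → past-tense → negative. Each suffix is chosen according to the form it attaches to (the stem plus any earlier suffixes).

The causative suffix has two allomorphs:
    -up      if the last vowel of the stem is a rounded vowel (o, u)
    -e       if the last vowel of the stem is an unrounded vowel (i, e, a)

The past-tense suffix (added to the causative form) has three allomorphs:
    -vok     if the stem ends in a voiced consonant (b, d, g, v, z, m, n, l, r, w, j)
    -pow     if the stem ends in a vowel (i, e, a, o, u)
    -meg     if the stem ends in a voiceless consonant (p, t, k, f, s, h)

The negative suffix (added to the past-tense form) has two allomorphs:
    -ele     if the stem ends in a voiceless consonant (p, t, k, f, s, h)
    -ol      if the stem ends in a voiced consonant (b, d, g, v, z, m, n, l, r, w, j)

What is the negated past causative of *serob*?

*serob*: last vowel = /o/, a rounded vowel → -up → *serobup*.
The final sound of the causative form *serobup* is /p/, which is a voiceless consonant, so the past-tense suffix is -meg, giving *serobupmeg*.
Since the final consonant of the past-tense form *serobupmeg* is /g/ (voiced), it takes -ol, giving *serobupmegol*.

serobupmegol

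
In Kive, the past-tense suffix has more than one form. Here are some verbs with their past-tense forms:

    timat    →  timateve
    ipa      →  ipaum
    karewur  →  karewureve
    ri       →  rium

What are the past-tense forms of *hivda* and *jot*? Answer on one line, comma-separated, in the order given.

hivdaum, joteve

The alternation tracks the final sound of the stem — -eve when the stem ends in a consonant (*timat*, *karewur*); -um when the stem ends in a vowel (*ipa*, *ri*).
The final sound of *hivda* is /a/, which is a vowel, so the suffix is -um, giving *hivdaum*.
The final sound of *jot* is /t/, which is a consonant, so the suffix is -eve, giving *joteve*.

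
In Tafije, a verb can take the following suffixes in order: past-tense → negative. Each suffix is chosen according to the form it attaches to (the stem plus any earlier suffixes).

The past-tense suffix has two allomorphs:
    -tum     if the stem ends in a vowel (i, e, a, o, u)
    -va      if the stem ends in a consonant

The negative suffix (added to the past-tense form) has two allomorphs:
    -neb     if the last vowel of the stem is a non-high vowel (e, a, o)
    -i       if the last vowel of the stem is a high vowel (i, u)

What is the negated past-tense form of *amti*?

amtitumi

*amti* — final sound /i/ (a vowel) → -tum → *amtitum*.
The past-tense form *amtitum*: last vowel = /u/, a high vowel → -i → *amtitumi*.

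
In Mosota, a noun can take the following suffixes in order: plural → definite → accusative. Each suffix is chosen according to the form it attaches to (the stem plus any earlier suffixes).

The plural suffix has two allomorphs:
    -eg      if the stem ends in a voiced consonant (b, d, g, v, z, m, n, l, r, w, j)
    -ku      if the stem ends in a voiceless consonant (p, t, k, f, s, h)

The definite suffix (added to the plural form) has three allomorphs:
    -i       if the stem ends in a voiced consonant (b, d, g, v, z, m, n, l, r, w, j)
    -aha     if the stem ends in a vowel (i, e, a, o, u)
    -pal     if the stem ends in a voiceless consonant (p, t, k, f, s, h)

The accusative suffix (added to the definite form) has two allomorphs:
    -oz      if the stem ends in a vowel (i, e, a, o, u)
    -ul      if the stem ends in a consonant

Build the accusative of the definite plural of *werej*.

*werej*: final consonant = /j/, voiced → -eg → *werejeg*.
Since the final sound of the plural form *werejeg* is /g/ (a voiced consonant), it takes -i, giving *werejegi*.
The definite form *werejegi*: final sound = /i/, a vowel → -oz → *werejegioz*.

werejegioz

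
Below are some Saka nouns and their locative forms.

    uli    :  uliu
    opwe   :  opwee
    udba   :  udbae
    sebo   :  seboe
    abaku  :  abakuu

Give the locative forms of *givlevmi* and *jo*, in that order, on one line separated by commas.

The pattern is height harmony: -u when the last vowel of the stem is a high vowel (*uli*, *abaku*); -e when the last vowel of the stem is a non-high vowel (*opwe*, *udba*, *sebo*).
*givlevmi* — last vowel /i/ (a high vowel) → -u → *givlevmiu*.
Since the last vowel of *jo* is /o/ (a non-high vowel), it takes -e, giving *joe*.

givlevmiu, joe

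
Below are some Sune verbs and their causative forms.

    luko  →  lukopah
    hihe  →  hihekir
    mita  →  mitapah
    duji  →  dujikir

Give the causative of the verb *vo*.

The alternation tracks the last vowel of the stem — -kir when the last vowel of the stem is a front vowel (*hihe*, *duji*); -pah when the last vowel of the stem is a back vowel (*luko*, *mita*).
Since the last vowel of *vo* is /o/ (a back vowel), it takes -pah, giving *vopah*.

vopah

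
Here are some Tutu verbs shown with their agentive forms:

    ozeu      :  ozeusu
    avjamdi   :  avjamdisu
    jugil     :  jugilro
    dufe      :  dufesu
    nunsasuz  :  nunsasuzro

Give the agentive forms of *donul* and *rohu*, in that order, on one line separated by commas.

Looking at the final sound of each stem: -ro when the stem ends in a consonant (*jugil*, *nunsasuz*); -su when the stem ends in a vowel (*ozeu*, *avjamdi*, *dufe*).
The final sound of *donul* is /l/, which is a consonant, so the suffix is -ro, giving *donulro*.
The final sound of *rohu* is /u/, which is a vowel, so the suffix is -su, giving *rohusu*.

donulro, rohusu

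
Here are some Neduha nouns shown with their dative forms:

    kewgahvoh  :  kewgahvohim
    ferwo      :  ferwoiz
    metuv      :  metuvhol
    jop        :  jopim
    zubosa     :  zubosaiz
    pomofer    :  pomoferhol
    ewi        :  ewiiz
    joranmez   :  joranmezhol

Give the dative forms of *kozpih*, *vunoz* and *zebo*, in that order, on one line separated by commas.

Looking at the final sound of each stem: -im when the stem ends in a voiceless consonant (*kewgahvoh*, *jop*); -hol when the stem ends in a voiced consonant (*metuv*, *pomofer*, *joranmez*); -iz when the stem ends in a vowel (*ferwo*, *zubosa*, *ewi*).
The final sound of *kozpih* is /h/, which is a voiceless consonant, so the suffix is -im, giving *kozpihim*.
The final sound of *vunoz* is /z/, which is a voiced consonant, so the suffix is -hol, giving *vunozhol*.
The final sound of *zebo* is /o/, which is a vowel, so the suffix is -iz, giving *zeboiz*.

kozpihim, vunozhol, zeboiz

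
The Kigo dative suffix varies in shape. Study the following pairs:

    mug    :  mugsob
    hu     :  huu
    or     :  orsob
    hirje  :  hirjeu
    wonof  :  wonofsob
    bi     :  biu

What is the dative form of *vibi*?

vibiu

The pattern is consonant vs. vowel: -sob when the stem ends in a consonant (*mug*, *or*, *wonof*); -u when the stem ends in a vowel (*hu*, *hirje*, *bi*).
*vibi*: final sound = /i/, a vowel → -u → *vibiu*.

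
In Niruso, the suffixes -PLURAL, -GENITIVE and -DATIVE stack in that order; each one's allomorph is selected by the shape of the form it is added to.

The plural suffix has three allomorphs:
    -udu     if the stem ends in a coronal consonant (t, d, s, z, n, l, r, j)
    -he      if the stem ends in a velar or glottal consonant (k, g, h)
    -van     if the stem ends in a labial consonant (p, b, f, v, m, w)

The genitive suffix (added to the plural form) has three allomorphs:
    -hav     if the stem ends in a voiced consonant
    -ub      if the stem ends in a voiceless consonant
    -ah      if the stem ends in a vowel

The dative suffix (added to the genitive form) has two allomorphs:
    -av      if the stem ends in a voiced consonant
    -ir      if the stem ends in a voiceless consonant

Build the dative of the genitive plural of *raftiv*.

The final consonant of *raftiv* is /v/, which is labial, so the plural suffix is -van, giving *raftivvan*.
The final sound of the plural form *raftivvan* is /n/, which is a voiced consonant, so the genitive suffix is -hav, giving *raftivvanhav*.
Since the final consonant of the genitive form *raftivvanhav* is /v/ (voiced), it takes -av, giving *raftivvanhavav*.

raftivvanhavav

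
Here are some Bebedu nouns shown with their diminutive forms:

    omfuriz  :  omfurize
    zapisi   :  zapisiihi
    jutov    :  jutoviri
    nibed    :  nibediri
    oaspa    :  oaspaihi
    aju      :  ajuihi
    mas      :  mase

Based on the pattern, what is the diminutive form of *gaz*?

gaze

Looking at the final sound of each stem: -e when the stem ends in a sibilant (*omfuriz*, *mas*); -iri when the stem ends in a non-sibilant consonant (*jutov*, *nibed*); -ihi when the stem ends in a vowel (*zapisi*, *oaspa*, *aju*).
*gaz* — final sound /z/ (a sibilant) → -e → *gaze*.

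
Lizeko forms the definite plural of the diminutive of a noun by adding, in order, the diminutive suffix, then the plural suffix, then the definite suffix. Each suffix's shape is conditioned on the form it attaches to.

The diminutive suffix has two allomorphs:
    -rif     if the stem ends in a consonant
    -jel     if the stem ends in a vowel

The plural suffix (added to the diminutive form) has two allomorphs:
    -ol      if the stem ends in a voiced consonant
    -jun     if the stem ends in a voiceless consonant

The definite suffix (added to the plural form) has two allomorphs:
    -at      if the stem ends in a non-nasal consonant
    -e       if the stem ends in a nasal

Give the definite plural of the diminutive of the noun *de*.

The final sound of *de* is /e/, which is a vowel, so the diminutive suffix is -jel, giving *dejel*.
Since the final consonant of the diminutive form *dejel* is /l/ (voiced), it takes -ol, giving *dejelol*.
The final consonant of the plural form *dejelol* is /l/, which is non-nasal, so the definite suffix is -at, giving *dejelolat*.

dejelolat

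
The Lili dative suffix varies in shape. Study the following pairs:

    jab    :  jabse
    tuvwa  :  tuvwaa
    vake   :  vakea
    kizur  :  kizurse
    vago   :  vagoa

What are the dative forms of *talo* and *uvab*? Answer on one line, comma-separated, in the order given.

Looking at the final sound of each stem: -se when the stem ends in a consonant (*jab*, *kizur*); -a when the stem ends in a vowel (*tuvwa*, *vake*, *vago*).
The final sound of *talo* is /o/, which is a vowel, so the suffix is -a, giving *taloa*.
*uvab* — final sound /b/ (a consonant) → -se → *uvabse*.

taloa, uvabse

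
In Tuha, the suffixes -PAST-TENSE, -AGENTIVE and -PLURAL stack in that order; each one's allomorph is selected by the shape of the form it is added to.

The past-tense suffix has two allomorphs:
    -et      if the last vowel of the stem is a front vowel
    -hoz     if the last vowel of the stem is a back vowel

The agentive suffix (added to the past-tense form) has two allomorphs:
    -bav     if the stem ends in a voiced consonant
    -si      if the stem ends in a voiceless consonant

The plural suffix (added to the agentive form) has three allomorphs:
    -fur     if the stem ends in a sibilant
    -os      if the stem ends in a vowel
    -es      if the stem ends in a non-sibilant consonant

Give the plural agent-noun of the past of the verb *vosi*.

*vosi* — last vowel /i/ (a front vowel) → -et → *vosiet*.
Since the final consonant of the past-tense form *vosiet* is /t/ (voiceless), it takes -si, giving *vosietsi*.
Since the final sound of the agentive form *vosietsi* is /i/ (a vowel), it takes -os, giving *vosietsios*.

vosietsios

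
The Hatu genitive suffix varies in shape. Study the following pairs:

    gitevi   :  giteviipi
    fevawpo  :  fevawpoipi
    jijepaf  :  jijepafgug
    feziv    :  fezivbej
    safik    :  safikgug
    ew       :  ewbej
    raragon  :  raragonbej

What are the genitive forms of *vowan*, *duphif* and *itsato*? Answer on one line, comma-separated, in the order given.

The pattern is voicing of the final sound: -gug when the stem ends in a voiceless consonant (*jijepaf*, *safik*); -bej when the stem ends in a voiced consonant (*feziv*, *ew*, *raragon*); -ipi when the stem ends in a vowel (*gitevi*, *fevawpo*).
Since the final sound of *vowan* is /n/ (a voiced consonant), it takes -bej, giving *vowanbej*.
*duphif*: final sound = /f/, a voiceless consonant → -gug → *duphifgug*.
*itsato*: final sound = /o/, a vowel → -ipi → *itsatoipi*.

vowanbej, duphifgug, itsatoipi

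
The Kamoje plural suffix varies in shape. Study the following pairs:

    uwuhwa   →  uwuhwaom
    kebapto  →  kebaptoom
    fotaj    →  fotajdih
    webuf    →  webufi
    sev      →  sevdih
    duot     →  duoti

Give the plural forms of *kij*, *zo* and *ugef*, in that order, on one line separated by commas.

kijdih, zoom, ugefi

The suffix is conditioned by the final sound: -i when the stem ends in a voiceless consonant (*webuf*, *duot*); -dih when the stem ends in a voiced consonant (*fotaj*, *sev*); -om when the stem ends in a vowel (*uwuhwa*, *kebapto*).
Since the final sound of *kij* is /j/ (a voiced consonant), it takes -dih, giving *kijdih*.
*zo* — final sound /o/ (a vowel) → -om → *zoom*.
The final sound of *ugef* is /f/, which is a voiceless consonant, so the suffix is -i, giving *ugefi*.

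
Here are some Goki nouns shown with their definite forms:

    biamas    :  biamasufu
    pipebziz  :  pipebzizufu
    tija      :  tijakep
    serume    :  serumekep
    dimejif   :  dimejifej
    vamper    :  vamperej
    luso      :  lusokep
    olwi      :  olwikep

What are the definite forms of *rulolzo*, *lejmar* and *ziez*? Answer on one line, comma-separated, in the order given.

The alternation tracks the final sound of the stem — -ufu when the stem ends in a sibilant (*biamas*, *pipebziz*); -ej when the stem ends in a non-sibilant consonant (*dimejif*, *vamper*); -kep when the stem ends in a vowel (*tija*, *serume*, *luso*, *olwi*).
*rulolzo*: final sound = /o/, a vowel → -kep → *rulolzokep*.
Since the final sound of *lejmar* is /r/ (a non-sibilant consonant), it takes -ej, giving *lejmarej*.
*ziez* — final sound /z/ (a sibilant) → -ufu → *ziezufu*.

rulolzokep, lejmarej, ziezufu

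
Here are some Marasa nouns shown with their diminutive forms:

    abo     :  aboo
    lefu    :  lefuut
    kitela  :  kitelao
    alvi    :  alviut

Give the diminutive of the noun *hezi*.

heziut

The pattern is height harmony: -ut when the last vowel of the stem is a high vowel (*lefu*, *alvi*); -o when the last vowel of the stem is a non-high vowel (*abo*, *kitela*).
Since the last vowel of *hezi* is /i/ (a high vowel), it takes -ut, giving *heziut*.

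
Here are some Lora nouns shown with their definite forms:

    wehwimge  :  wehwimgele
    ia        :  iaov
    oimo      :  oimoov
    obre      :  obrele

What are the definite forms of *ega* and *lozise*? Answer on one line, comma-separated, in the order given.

Looking at the last vowel of each stem: -le when the last vowel of the stem is a front vowel (*wehwimge*, *obre*); -ov when the last vowel of the stem is a back vowel (*ia*, *oimo*).
The last vowel of *ega* is /a/, which is a back vowel, so the suffix is -ov, giving *egaov*.
*lozise* — last vowel /e/ (a front vowel) → -le → *lozisele*.

egaov, lozisele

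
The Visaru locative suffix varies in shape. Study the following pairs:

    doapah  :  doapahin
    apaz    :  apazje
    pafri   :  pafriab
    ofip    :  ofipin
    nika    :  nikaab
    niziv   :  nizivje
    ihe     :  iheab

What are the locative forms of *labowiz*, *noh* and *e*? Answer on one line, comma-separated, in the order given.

The suffix is conditioned by the final sound: -in when the stem ends in a voiceless consonant (*doapah*, *ofip*); -je when the stem ends in a voiced consonant (*apaz*, *niziv*); -ab when the stem ends in a vowel (*pafri*, *nika*, *ihe*).
*labowiz* — final sound /z/ (a voiced consonant) → -je → *labowizje*.
Since the final sound of *noh* is /h/ (a voiceless consonant), it takes -in, giving *nohin*.
*e*: final sound = /e/, a vowel → -ab → *eab*.

labowizje, nohin, eab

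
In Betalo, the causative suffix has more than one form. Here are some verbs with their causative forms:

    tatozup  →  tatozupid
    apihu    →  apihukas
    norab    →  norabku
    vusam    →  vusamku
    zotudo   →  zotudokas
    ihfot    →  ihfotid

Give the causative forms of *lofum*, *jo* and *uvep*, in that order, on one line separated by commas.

Looking at the final sound of each stem: -id when the stem ends in a voiceless consonant (*tatozup*, *ihfot*); -ku when the stem ends in a voiced consonant (*norab*, *vusam*); -kas when the stem ends in a vowel (*apihu*, *zotudo*).
The final sound of *lofum* is /m/, which is a voiced consonant, so the suffix is -ku, giving *lofumku*.
*jo* — final sound /o/ (a vowel) → -kas → *jokas*.
*uvep*: final sound = /p/, a voiceless consonant → -id → *uvepid*.

lofumku, jokas, uvepid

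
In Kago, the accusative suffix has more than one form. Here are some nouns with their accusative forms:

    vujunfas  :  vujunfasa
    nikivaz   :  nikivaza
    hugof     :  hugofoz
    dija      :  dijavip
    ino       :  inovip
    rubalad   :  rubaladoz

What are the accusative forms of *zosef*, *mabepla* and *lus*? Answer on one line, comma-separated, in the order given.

The pattern is sibilance of the final sound: -a when the stem ends in a sibilant (*vujunfas*, *nikivaz*); -oz when the stem ends in a non-sibilant consonant (*hugof*, *rubalad*); -vip when the stem ends in a vowel (*dija*, *ino*).
Since the final sound of *zosef* is /f/ (a non-sibilant consonant), it takes -oz, giving *zosefoz*.
The final sound of *mabepla* is /a/, which is a vowel, so the suffix is -vip, giving *mabeplavip*.
*lus* — final sound /s/ (a sibilant) → -a → *lusa*.

zosefoz, mabeplavip, lusa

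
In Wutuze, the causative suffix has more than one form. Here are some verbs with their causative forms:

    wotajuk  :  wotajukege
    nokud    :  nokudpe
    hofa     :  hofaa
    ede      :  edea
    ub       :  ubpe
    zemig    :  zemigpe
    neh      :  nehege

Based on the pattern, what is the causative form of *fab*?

fabpe

The suffix is conditioned by the final sound: -ege when the stem ends in a voiceless consonant (*wotajuk*, *neh*); -pe when the stem ends in a voiced consonant (*nokud*, *ub*, *zemig*); -a when the stem ends in a vowel (*hofa*, *ede*).
*fab* — final sound /b/ (a voiced consonant) → -pe → *fabpe*.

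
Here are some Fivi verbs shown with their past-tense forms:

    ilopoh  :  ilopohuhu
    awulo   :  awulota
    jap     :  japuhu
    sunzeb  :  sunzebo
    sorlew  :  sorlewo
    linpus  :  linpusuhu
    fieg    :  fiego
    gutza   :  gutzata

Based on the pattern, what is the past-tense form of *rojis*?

Looking at the final sound of each stem: -uhu when the stem ends in a voiceless consonant (*ilopoh*, *jap*, *linpus*); -o when the stem ends in a voiced consonant (*sunzeb*, *sorlew*, *fieg*); -ta when the stem ends in a vowel (*awulo*, *gutza*).
The final sound of *rojis* is /s/, which is a voiceless consonant, so the suffix is -uhu, giving *rojisuhu*.

rojisuhu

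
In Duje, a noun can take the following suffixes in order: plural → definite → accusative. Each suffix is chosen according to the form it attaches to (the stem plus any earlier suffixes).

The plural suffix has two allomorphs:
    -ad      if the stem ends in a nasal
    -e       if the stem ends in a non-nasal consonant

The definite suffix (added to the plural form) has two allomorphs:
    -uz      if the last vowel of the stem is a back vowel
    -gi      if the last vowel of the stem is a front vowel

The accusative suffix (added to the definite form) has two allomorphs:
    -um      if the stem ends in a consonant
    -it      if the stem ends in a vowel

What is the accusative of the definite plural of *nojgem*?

*nojgem*: final consonant = /m/, a nasal → -ad → *nojgemad*.
The plural form *nojgemad* — last vowel /a/ (a back vowel) → -uz → *nojgemaduz*.
The definite form *nojgemaduz* — final sound /z/ (a consonant) → -um → *nojgemaduzum*.

nojgemaduzum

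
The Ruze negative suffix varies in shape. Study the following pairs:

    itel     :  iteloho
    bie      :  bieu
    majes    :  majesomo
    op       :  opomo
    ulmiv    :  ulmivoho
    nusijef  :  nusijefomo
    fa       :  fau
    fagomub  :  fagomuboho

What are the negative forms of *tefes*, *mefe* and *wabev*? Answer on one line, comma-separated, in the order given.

tefesomo, mefeu, wabevoho

Looking at the final sound of each stem: -omo when the stem ends in a voiceless consonant (*majes*, *op*, *nusijef*); -oho when the stem ends in a voiced consonant (*itel*, *ulmiv*, *fagomub*); -u when the stem ends in a vowel (*bie*, *fa*).
Since the final sound of *tefes* is /s/ (a voiceless consonant), it takes -omo, giving *tefesomo*.
*mefe*: final sound = /e/, a vowel → -u → *mefeu*.
*wabev* — final sound /v/ (a voiced consonant) → -oho → *wabevoho*.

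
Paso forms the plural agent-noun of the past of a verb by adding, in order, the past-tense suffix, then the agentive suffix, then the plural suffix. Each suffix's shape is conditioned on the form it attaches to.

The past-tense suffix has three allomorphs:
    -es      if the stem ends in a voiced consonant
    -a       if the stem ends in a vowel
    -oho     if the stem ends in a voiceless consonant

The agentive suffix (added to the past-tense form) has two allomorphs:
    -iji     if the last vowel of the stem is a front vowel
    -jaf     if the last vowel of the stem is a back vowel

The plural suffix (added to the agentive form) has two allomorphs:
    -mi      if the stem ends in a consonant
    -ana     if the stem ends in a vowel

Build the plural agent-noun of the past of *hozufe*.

*hozufe* — final sound /e/ (a vowel) → -a → *hozufea*.
The past-tense form *hozufea* — last vowel /a/ (a back vowel) → -jaf → *hozufeajaf*.
The agentive form *hozufeajaf* — final sound /f/ (a consonant) → -mi → *hozufeajafmi*.

hozufeajafmi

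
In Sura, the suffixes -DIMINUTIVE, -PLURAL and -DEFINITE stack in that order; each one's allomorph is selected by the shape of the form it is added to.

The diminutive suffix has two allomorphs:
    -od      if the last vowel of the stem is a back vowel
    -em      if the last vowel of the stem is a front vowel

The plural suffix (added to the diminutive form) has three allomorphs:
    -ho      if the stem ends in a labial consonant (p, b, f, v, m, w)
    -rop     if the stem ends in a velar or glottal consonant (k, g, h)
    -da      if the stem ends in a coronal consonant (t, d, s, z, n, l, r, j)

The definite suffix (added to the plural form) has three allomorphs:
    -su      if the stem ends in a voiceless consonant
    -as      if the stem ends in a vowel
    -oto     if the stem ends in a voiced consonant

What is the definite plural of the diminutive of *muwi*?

muwiemhoas

*muwi*: last vowel = /i/, a front vowel → -em → *muwiem*.
The diminutive form *muwiem* — final consonant /m/ (labial) → -ho → *muwiemho*.
The plural form *muwiemho* — final sound /o/ (a vowel) → -as → *muwiemhoas*.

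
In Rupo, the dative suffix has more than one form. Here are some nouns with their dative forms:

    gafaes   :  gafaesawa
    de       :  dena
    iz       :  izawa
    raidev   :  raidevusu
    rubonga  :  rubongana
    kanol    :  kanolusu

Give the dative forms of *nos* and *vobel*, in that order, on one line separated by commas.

The alternation tracks the final sound of the stem — -awa when the stem ends in a sibilant (*gafaes*, *iz*); -usu when the stem ends in a non-sibilant consonant (*raidev*, *kanol*); -na when the stem ends in a vowel (*de*, *rubonga*).
Since the final sound of *nos* is /s/ (a sibilant), it takes -awa, giving *nosawa*.
*vobel*: final sound = /l/, a non-sibilant consonant → -usu → *vobelusu*.

nosawa, vobelusu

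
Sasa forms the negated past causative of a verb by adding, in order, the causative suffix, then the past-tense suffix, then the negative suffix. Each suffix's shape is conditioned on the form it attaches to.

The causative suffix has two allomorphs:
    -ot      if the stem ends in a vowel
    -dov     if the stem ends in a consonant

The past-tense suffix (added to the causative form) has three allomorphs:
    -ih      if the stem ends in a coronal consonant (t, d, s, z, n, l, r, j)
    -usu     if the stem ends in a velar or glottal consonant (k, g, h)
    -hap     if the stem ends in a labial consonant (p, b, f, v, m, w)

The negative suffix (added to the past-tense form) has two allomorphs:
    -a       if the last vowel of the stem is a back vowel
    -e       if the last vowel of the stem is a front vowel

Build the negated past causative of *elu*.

eluotihe

The final sound of *elu* is /u/, which is a vowel, so the causative suffix is -ot, giving *eluot*.
The final consonant of the causative form *eluot* is /t/, which is coronal, so the past-tense suffix is -ih, giving *eluotih*.
The past-tense form *eluotih*: last vowel = /i/, a front vowel → -e → *eluotihe*.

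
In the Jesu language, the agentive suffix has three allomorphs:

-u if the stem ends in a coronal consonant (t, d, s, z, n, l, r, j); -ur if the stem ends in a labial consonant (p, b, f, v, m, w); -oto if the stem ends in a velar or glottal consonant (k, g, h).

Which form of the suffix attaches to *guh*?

-oto

The final consonant of *guh* is /h/, which is velar/glottal, so the suffix is -oto.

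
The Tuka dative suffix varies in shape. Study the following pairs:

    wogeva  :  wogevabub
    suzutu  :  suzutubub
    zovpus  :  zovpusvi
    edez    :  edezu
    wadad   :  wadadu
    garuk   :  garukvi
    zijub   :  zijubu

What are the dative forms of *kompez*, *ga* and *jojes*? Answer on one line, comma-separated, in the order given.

kompezu, gabub, jojesvi

The pattern is voicing of the final sound: -vi when the stem ends in a voiceless consonant (*zovpus*, *garuk*); -u when the stem ends in a voiced consonant (*edez*, *wadad*, *zijub*); -bub when the stem ends in a vowel (*wogeva*, *suzutu*).
The final sound of *kompez* is /z/, which is a voiced consonant, so the suffix is -u, giving *kompezu*.
*ga* — final sound /a/ (a vowel) → -bub → *gabub*.
The final sound of *jojes* is /s/, which is a voiceless consonant, so the suffix is -vi, giving *jojesvi*.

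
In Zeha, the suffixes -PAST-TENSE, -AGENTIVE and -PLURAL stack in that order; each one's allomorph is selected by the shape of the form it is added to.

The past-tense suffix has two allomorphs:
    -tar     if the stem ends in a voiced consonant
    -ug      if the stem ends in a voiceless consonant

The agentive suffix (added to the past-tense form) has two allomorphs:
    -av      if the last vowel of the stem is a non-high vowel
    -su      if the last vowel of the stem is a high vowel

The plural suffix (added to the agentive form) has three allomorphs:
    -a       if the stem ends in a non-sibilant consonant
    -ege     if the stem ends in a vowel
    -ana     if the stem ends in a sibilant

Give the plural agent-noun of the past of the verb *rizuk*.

*rizuk* — final consonant /k/ (voiceless) → -ug → *rizukug*.
The past-tense form *rizukug* — last vowel /u/ (a high vowel) → -su → *rizukugsu*.
Since the final sound of the agentive form *rizukugsu* is /u/ (a vowel), it takes -ege, giving *rizukugsuege*.

rizukugsuege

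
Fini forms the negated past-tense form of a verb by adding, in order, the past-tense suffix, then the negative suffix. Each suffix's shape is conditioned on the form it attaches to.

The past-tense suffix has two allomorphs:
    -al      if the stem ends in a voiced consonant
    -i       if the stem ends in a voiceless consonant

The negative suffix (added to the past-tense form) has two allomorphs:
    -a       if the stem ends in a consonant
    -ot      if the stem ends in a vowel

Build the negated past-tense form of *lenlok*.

The final consonant of *lenlok* is /k/, which is voiceless, so the past-tense suffix is -i, giving *lenloki*.
Since the final sound of the past-tense form *lenloki* is /i/ (a vowel), it takes -ot, giving *lenlokiot*.

lenlokiot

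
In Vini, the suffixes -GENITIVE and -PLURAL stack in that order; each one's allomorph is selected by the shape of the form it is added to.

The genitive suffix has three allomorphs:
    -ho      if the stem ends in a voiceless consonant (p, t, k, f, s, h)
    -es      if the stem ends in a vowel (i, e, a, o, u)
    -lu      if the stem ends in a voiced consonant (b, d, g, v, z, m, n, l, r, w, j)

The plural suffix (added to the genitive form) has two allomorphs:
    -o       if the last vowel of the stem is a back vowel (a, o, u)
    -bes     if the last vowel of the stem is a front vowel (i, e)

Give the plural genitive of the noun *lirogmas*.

*lirogmas* — final sound /s/ (a voiceless consonant) → -ho → *lirogmasho*.
Since the last vowel of the genitive form *lirogmasho* is /o/ (a back vowel), it takes -o, giving *lirogmashoo*.

lirogmashoo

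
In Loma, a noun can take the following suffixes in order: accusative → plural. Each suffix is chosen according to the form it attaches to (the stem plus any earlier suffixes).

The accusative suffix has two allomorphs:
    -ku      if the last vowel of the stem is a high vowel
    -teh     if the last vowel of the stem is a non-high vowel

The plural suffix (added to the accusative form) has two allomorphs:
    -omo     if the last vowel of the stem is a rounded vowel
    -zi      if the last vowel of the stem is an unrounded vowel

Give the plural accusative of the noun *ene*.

enetehzi

Since the last vowel of *ene* is /e/ (a non-high vowel), it takes -teh, giving *eneteh*.
Since the last vowel of the accusative form *eneteh* is /e/ (an unrounded vowel), it takes -zi, giving *enetehzi*.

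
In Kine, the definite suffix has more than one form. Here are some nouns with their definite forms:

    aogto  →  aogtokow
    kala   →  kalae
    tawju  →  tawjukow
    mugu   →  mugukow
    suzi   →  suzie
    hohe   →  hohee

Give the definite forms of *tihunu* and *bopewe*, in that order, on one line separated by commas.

The pattern is rounding harmony: -kow when the last vowel of the stem is a rounded vowel (*aogto*, *tawju*, *mugu*); -e when the last vowel of the stem is an unrounded vowel (*kala*, *suzi*, *hohe*).
*tihunu*: last vowel = /u/, a rounded vowel → -kow → *tihunukow*.
Since the last vowel of *bopewe* is /e/ (an unrounded vowel), it takes -e, giving *bopewee*.

tihunukow, bopewee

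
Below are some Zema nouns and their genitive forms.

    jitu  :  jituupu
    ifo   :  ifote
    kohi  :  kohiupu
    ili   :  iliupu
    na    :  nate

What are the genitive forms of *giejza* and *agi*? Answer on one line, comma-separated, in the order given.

giejzate, agiupu

The suffix is conditioned by the last vowel: -upu when the last vowel of the stem is a high vowel (*jitu*, *kohi*, *ili*); -te when the last vowel of the stem is a non-high vowel (*ifo*, *na*).
*giejza* — last vowel /a/ (a non-high vowel) → -te → *giejzate*.
*agi* — last vowel /i/ (a high vowel) → -upu → *agiupu*.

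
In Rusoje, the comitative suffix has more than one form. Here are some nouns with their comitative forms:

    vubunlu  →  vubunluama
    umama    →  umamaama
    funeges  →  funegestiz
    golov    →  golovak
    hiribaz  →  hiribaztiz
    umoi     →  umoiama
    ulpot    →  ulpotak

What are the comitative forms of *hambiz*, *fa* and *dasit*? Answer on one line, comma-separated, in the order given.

hambiztiz, faama, dasitak

The pattern is sibilance of the final sound: -tiz when the stem ends in a sibilant (*funeges*, *hiribaz*); -ak when the stem ends in a non-sibilant consonant (*golov*, *ulpot*); -ama when the stem ends in a vowel (*vubunlu*, *umama*, *umoi*).
*hambiz*: final sound = /z/, a sibilant → -tiz → *hambiztiz*.
Since the final sound of *fa* is /a/ (a vowel), it takes -ama, giving *faama*.
The final sound of *dasit* is /t/, which is a non-sibilant consonant, so the suffix is -ak, giving *dasitak*.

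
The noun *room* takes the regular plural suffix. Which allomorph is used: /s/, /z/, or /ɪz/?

The stem *room* ends in a voiced non-sibilant sound.
The plural suffix surfaces as /ɪz/ after sibilants, /s/ after other voiceless consonants, and /z/ after other voiced sounds.
So the plural -s on *room* is pronounced /z/.

/z/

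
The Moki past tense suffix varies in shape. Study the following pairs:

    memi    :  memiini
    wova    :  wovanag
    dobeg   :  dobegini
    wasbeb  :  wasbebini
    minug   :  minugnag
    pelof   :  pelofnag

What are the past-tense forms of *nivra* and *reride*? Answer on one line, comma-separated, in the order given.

nivranag, rerideini

The pattern is front/back vowel harmony: -ini when the last vowel of the stem is a front vowel (*memi*, *dobeg*, *wasbeb*); -nag when the last vowel of the stem is a back vowel (*wova*, *minug*, *pelof*).
*nivra*: last vowel = /a/, a back vowel → -nag → *nivranag*.
*reride*: last vowel = /e/, a front vowel → -ini → *rerideini*.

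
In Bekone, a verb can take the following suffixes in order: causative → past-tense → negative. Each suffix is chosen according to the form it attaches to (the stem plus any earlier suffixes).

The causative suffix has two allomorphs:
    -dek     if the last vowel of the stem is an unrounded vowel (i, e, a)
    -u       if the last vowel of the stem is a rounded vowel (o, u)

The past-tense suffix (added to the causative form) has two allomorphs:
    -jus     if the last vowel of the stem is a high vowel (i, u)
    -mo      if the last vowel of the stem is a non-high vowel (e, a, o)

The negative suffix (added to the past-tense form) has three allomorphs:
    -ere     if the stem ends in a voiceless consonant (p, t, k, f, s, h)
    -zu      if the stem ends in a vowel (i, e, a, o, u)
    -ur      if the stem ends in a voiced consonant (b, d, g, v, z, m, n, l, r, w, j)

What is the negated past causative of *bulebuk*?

The last vowel of *bulebuk* is /u/, which is a rounded vowel, so the causative suffix is -u, giving *bulebuku*.
Since the last vowel of the causative form *bulebuku* is /u/ (a high vowel), it takes -jus, giving *bulebukujus*.
The final sound of the past-tense form *bulebukujus* is /s/, which is a voiceless consonant, so the negative suffix is -ere, giving *bulebukujusere*.

bulebukujusere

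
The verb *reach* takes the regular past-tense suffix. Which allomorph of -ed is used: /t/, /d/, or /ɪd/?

/t/

The stem *reach* ends in a voiceless consonant other than /t/.
The -ed suffix is realized as /ɪd/ after /t, d/; as /t/ after other voiceless consonants; and as /d/ after other voiced sounds.
So -ed on *reach* is pronounced /t/.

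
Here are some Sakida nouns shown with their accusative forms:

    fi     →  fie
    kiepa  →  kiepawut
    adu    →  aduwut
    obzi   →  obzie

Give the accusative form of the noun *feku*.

fekuwut

The suffix is conditioned by the last vowel: -e when the last vowel of the stem is a front vowel (*fi*, *obzi*); -wut when the last vowel of the stem is a back vowel (*kiepa*, *adu*).
*feku* — last vowel /u/ (a back vowel) → -wut → *fekuwut*.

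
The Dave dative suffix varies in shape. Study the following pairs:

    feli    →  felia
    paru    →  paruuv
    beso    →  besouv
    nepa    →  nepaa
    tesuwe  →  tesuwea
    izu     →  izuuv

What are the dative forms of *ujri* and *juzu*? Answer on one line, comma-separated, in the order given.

The suffix is conditioned by the last vowel: -uv when the last vowel of the stem is a rounded vowel (*paru*, *beso*, *izu*); -a when the last vowel of the stem is an unrounded vowel (*feli*, *nepa*, *tesuwe*).
The last vowel of *ujri* is /i/, which is an unrounded vowel, so the suffix is -a, giving *ujria*.
The last vowel of *juzu* is /u/, which is a rounded vowel, so the suffix is -uv, giving *juzuuv*.

ujria, juzuuv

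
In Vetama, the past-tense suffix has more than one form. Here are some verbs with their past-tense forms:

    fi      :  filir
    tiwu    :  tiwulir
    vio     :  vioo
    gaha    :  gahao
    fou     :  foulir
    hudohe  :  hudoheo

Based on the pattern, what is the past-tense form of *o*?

oo

The suffix is conditioned by the last vowel: -lir when the last vowel of the stem is a high vowel (*fi*, *tiwu*, *fou*); -o when the last vowel of the stem is a non-high vowel (*vio*, *gaha*, *hudohe*).
Since the last vowel of *o* is /o/ (a non-high vowel), it takes -o, giving *oo*.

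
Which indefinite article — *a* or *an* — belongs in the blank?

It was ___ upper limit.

The indefinite article is chosen by the initial *sound* of the following word, not its spelling.
*upper* begins with the sound /ʌ/ (u pronounced /ʌ/) — a vowel sound.
So the article is *an*: It was an upper limit.

an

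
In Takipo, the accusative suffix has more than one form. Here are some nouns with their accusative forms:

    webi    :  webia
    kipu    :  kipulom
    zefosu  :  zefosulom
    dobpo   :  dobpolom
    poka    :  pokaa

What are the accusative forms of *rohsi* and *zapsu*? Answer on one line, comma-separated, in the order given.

rohsia, zapsulom

Looking at the last vowel of each stem: -lom when the last vowel of the stem is a rounded vowel (*kipu*, *zefosu*, *dobpo*); -a when the last vowel of the stem is an unrounded vowel (*webi*, *poka*).
Since the last vowel of *rohsi* is /i/ (an unrounded vowel), it takes -a, giving *rohsia*.
Since the last vowel of *zapsu* is /u/ (a rounded vowel), it takes -lom, giving *zapsulom*.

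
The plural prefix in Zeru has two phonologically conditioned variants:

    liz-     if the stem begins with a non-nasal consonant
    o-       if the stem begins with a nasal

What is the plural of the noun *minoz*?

*minoz*: first consonant = /m/, a nasal → o- → *ominoz*.

ominoz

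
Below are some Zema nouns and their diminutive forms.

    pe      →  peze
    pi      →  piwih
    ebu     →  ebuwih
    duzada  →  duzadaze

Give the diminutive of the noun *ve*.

veze

The suffix is conditioned by the last vowel: -wih when the last vowel of the stem is a high vowel (*pi*, *ebu*); -ze when the last vowel of the stem is a non-high vowel (*pe*, *duzada*).
*ve* — last vowel /e/ (a non-high vowel) → -ze → *veze*.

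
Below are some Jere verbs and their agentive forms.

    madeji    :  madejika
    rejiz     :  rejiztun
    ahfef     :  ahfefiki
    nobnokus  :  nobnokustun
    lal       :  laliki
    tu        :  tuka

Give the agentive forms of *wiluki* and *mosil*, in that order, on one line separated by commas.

wilukika, mosiliki

The alternation tracks the final sound of the stem — -tun when the stem ends in a sibilant (*rejiz*, *nobnokus*); -iki when the stem ends in a non-sibilant consonant (*ahfef*, *lal*); -ka when the stem ends in a vowel (*madeji*, *tu*).
Since the final sound of *wiluki* is /i/ (a vowel), it takes -ka, giving *wilukika*.
The final sound of *mosil* is /l/, which is a non-sibilant consonant, so the suffix is -iki, giving *mosiliki*.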